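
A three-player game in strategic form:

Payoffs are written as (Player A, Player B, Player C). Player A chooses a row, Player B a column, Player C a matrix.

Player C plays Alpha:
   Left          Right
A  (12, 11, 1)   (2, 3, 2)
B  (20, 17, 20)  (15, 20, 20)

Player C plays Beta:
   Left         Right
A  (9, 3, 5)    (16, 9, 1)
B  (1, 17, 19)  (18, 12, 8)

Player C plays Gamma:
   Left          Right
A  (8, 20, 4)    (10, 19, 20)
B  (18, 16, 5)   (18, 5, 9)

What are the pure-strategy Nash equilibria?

(B, Right, Alpha)

Player A against (Left, Alpha): payoffs 12, 20 → best response B.
Player A against (Left, Beta): payoffs 9, 1 → best response A.
Player A against (Left, Gamma): payoffs 8, 18 → best response B.
Player A against (Right, Alpha): payoffs 2, 15 → best response B.
Player A against (Right, Beta): payoffs 16, 18 → best response B.
Player A against (Right, Gamma): payoffs 10, 18 → best response B.
Player B against (A, Alpha): payoffs 11, 3 → best response Left.
Player B against (A, Beta): payoffs 3, 9 → best response Right.
Player B against (A, Gamma): payoffs 20, 19 → best response Left.
Player B against (B, Alpha): payoffs 17, 20 → best response Right.
Player B against (B, Beta): payoffs 17, 12 → best response Left.
Player B against (B, Gamma): payoffs 16, 5 → best response Left.
Player C against (A, Left): payoffs 1, 5, 4 → best response Beta.
Player C against (A, Right): payoffs 2, 1, 20 → best response Gamma.
Player C against (B, Left): payoffs 20, 19, 5 → best response Alpha.
Player C against (B, Right): payoffs 20, 8, 9 → best response Alpha.
Mutual best responses: (B, Right, Alpha).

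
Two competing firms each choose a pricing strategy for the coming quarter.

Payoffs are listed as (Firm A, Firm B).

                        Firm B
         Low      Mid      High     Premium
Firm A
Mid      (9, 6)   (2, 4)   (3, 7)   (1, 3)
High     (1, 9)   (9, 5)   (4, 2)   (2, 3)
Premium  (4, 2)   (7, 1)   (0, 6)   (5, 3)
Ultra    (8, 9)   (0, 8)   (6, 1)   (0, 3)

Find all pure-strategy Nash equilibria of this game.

For each strategy profile, look for a profitable unilateral deviation.
(Mid, Low): Firm B can switch to High (6 → 7). Not NE.
(Mid, Mid): Firm A can switch to High (2 → 9). Not NE.
(Mid, High): Firm A can switch to High (3 → 4). Not NE.
(Mid, Premium): Firm A can switch to High (1 → 2). Not NE.
(High, Low): Firm A can switch to Mid (1 → 9). Not NE.
(High, Mid): Firm B can switch to Low (5 → 9). Not NE.
(The remaining 10 profiles each have a profitable deviation by the same check.)

none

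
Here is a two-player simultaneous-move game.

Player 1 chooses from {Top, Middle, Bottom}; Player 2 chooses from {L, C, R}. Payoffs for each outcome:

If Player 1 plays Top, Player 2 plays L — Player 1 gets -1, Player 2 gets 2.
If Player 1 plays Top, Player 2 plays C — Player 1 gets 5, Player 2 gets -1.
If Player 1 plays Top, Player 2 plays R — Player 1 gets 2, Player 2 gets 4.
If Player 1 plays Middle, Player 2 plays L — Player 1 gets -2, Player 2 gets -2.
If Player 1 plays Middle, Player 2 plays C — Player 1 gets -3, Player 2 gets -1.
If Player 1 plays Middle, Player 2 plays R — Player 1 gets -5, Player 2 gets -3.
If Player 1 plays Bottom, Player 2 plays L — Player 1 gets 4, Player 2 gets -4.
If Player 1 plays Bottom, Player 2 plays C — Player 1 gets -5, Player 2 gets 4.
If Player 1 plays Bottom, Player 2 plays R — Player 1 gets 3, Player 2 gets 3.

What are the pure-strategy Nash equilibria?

(Top, L): Player 1 can switch to Bottom (-1 → 4). Not NE.
(Top, C): Player 2 can switch to L (-1 → 2). Not NE.
(Top, R): Player 1 can switch to Bottom (2 → 3). Not NE.
(Middle, L): Player 1 can switch to Top (-2 → -1). Not NE.
(Middle, C): Player 1 can switch to Top (-3 → 5). Not NE.
(Middle, R): Player 1 can switch to Top (-5 → 2). Not NE.
(Bottom, L): Player 2 can switch to C (-4 → 4). Not NE.
(Bottom, C): Player 1 can switch to Top (-5 → 5). Not NE.
(Bottom, R): Player 2 can switch to C (3 → 4). Not NE.

No pure-strategy Nash equilibrium.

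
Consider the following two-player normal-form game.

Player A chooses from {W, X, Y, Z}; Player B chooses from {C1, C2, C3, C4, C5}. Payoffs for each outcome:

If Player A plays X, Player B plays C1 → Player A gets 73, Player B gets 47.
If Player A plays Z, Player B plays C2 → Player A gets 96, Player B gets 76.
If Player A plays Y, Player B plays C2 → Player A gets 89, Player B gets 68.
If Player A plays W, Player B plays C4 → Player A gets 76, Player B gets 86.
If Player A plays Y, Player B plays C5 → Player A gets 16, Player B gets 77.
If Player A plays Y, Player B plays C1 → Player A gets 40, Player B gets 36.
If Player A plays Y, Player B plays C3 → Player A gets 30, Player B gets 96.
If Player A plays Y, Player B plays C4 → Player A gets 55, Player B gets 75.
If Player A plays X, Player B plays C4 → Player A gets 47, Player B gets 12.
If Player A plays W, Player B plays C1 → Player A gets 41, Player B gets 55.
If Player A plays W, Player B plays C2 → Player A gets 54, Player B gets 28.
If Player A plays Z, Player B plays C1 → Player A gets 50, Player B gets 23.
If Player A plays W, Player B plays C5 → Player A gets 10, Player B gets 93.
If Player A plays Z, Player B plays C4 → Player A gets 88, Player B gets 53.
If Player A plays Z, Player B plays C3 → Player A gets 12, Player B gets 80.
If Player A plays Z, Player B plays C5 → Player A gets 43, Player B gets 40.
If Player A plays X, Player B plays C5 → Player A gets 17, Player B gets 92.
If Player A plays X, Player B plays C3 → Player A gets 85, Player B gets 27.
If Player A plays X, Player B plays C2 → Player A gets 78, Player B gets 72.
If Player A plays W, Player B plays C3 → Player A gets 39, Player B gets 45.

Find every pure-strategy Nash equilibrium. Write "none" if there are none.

(W, C1): Player A can switch to X (41 → 73). Not NE.
(W, C2): Player A can switch to X (54 → 78). Not NE.
(W, C3): Player A can switch to X (39 → 85). Not NE.
(W, C4): Player A can switch to Z (76 → 88). Not NE.
(W, C5): Player A can switch to X (10 → 17). Not NE.
(X, C1): Player B can switch to C2 (47 → 72). Not NE.
(X, C2): Player A can switch to Y (78 → 89). Not NE.
(X, C3): Player B can switch to C1 (27 → 47). Not NE.
(X, C4): Player A can switch to W (47 → 76). Not NE.
(X, C5): Player A can switch to Z (17 → 43). Not NE.
(Y, C1): Player A can switch to W (40 → 41). Not NE.
(Y, C2): Player A can switch to Z (89 → 96). Not NE.
(The remaining 8 profiles each have a profitable deviation by the same check.)

none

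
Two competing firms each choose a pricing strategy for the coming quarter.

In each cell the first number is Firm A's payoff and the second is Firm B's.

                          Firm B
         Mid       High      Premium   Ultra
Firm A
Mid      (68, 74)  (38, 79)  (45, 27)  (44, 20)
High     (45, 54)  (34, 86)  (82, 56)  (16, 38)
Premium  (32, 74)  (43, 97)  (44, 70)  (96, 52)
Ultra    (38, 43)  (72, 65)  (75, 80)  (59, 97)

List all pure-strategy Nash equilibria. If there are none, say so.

none

(Mid, Mid): Firm B can switch to High (74 → 79). Not NE.
(Mid, High): Firm A can switch to Premium (38 → 43). Not NE.
(Mid, Premium): Firm A can switch to High (45 → 82). Not NE.
(Mid, Ultra): Firm A can switch to Premium (44 → 96). Not NE.
(High, Mid): Firm A can switch to Mid (45 → 68). Not NE.
(High, High): Firm A can switch to Mid (34 → 38). Not NE.
(High, Premium): Firm B can switch to High (56 → 86). Not NE.
(High, Ultra): Firm A can switch to Mid (16 → 44). Not NE.
(The remaining 8 profiles each have a profitable deviation by the same check.)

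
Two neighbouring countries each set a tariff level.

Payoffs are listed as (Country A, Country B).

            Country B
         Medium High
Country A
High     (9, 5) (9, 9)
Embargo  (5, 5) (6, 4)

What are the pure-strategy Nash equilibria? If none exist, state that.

(High, High)

Country A against Medium: payoffs 9, 5 → best response High.
Country A against High: payoffs 9, 6 → best response High.
Country B against High: payoffs 5, 9 → best response High.
Country B against Embargo: payoffs 5, 4 → best response Medium.
Mutual best responses: (High, High).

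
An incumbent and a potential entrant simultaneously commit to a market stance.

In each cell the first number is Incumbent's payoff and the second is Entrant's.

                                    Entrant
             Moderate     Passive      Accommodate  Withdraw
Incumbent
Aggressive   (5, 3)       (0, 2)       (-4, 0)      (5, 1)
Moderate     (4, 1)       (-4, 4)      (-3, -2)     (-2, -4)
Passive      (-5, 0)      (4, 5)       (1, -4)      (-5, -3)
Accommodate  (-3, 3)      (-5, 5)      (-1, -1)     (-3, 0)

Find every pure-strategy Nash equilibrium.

(Aggressive, Moderate): Incumbent gets 5, best alternative 4; Entrant gets 3, best alternative 2. No profitable deviation — NE.
(Aggressive, Passive): Incumbent can switch to Passive (0 → 4). Not NE.
(Aggressive, Accommodate): Incumbent can switch to Moderate (-4 → -3). Not NE.
(Aggressive, Withdraw): Entrant can switch to Moderate (1 → 3). Not NE.
(Moderate, Moderate): Incumbent can switch to Aggressive (4 → 5). Not NE.
(Moderate, Passive): Incumbent can switch to Aggressive (-4 → 0). Not NE.
(Moderate, Accommodate): Incumbent can switch to Passive (-3 → 1). Not NE.
(Moderate, Withdraw): Incumbent can switch to Aggressive (-2 → 5). Not NE.
(Passive, Moderate): Incumbent can switch to Aggressive (-5 → 5). Not NE.
(Passive, Passive): Incumbent gets 4, best alternative 0; Entrant gets 5, best alternative 0. No profitable deviation — NE.
(Passive, Accommodate): Entrant can switch to Moderate (-4 → 0). Not NE.
(Passive, Withdraw): Incumbent can switch to Aggressive (-5 → 5). Not NE.
(The remaining 4 profiles each have a profitable deviation by the same check.)

Pure-strategy Nash equilibria: (Aggressive, Moderate) and (Passive, Passive)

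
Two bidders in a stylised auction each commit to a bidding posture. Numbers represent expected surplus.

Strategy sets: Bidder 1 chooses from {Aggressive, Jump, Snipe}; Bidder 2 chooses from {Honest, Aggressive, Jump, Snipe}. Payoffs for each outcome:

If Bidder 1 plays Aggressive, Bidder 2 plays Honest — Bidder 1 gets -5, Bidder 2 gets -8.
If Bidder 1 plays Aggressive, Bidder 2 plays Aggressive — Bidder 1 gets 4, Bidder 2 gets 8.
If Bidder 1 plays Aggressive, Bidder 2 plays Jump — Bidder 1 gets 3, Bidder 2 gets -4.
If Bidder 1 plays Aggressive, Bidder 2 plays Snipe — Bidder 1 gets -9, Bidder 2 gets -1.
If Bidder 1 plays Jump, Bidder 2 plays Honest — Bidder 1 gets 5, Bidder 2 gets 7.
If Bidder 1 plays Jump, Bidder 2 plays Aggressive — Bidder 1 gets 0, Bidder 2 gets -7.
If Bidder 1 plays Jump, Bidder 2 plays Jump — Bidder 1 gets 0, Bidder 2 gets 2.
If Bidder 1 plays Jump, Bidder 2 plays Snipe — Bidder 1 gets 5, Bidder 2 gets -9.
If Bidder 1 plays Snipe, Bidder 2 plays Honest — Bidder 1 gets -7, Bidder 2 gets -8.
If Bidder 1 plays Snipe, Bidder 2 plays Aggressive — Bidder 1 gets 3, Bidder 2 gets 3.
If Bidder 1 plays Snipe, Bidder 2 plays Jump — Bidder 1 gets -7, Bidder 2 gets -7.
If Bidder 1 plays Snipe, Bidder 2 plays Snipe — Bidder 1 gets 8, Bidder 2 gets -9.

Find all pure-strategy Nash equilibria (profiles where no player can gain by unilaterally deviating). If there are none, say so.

For each player, find the best response to each opponent profile; mutual best responses are the pure NE.
Bidder 1 against Honest: payoffs -5, 5, -7 → best response Jump.
Bidder 1 against Aggressive: payoffs 4, 0, 3 → best response Aggressive.
Bidder 1 against Jump: payoffs 3, 0, -7 → best response Aggressive.
Bidder 1 against Snipe: payoffs -9, 5, 8 → best response Snipe.
Bidder 2 against Aggressive: payoffs -8, 8, -4, -1 → best response Aggressive.
Bidder 2 against Jump: payoffs 7, -7, 2, -9 → best response Honest.
Bidder 2 against Snipe: payoffs -8, 3, -7, -9 → best response Aggressive.
Mutual best responses: (Aggressive, Aggressive); (Jump, Honest).

(Aggressive, Aggressive); (Jump, Honest)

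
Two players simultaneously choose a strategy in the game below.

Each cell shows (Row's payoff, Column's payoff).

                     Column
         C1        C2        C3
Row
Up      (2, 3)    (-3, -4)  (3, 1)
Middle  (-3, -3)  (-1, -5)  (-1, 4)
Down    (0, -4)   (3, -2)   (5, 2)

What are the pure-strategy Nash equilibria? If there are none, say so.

Pure-strategy Nash equilibria: (Up, C1); (Down, C3)

(Up, C1): Row gets 2, best alternative 0; Column gets 3, best alternative 1. No profitable deviation — NE.
(Up, C2): Row can switch to Middle (-3 → -1). Not NE.
(Up, C3): Row can switch to Down (3 → 5). Not NE.
(Middle, C1): Row can switch to Up (-3 → 2). Not NE.
(Middle, C2): Row can switch to Down (-1 → 3). Not NE.
(Middle, C3): Row can switch to Up (-1 → 3). Not NE.
(Down, C1): Row can switch to Up (0 → 2). Not NE.
(Down, C2): Column can switch to C3 (-2 → 2). Not NE.
(Down, C3): Row gets 5, best alternative 3; Column gets 2, best alternative -2. No profitable deviation — NE.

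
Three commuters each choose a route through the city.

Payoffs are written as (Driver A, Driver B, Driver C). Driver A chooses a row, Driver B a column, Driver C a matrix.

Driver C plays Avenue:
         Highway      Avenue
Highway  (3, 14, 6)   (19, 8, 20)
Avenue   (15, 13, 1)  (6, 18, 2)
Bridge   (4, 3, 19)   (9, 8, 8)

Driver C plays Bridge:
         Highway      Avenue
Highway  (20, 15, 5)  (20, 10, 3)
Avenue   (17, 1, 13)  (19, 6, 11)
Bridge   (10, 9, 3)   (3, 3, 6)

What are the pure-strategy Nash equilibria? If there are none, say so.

(Highway, Highway, Avenue): Driver A can switch to Avenue (3 → 15). Not NE.
(Highway, Highway, Bridge): Driver C can switch to Avenue (5 → 6). Not NE.
(Highway, Avenue, Avenue): Driver B can switch to Highway (8 → 14). Not NE.
(Highway, Avenue, Bridge): Driver B can switch to Highway (10 → 15). Not NE.
(Avenue, Highway, Avenue): Driver B can switch to Avenue (13 → 18). Not NE.
(Avenue, Highway, Bridge): Driver A can switch to Highway (17 → 20). Not NE.
(Avenue, Avenue, Avenue): Driver A can switch to Highway (6 → 19). Not NE.
(Avenue, Avenue, Bridge): Driver A can switch to Highway (19 → 20). Not NE.
(Bridge, Highway, Avenue): Driver A can switch to Avenue (4 → 15). Not NE.
(Bridge, Highway, Bridge): Driver A can switch to Highway (10 → 20). Not NE.
(Bridge, Avenue, Avenue): Driver A can switch to Highway (9 → 19). Not NE.
(Bridge, Avenue, Bridge): Driver A can switch to Highway (3 → 20). Not NE.

none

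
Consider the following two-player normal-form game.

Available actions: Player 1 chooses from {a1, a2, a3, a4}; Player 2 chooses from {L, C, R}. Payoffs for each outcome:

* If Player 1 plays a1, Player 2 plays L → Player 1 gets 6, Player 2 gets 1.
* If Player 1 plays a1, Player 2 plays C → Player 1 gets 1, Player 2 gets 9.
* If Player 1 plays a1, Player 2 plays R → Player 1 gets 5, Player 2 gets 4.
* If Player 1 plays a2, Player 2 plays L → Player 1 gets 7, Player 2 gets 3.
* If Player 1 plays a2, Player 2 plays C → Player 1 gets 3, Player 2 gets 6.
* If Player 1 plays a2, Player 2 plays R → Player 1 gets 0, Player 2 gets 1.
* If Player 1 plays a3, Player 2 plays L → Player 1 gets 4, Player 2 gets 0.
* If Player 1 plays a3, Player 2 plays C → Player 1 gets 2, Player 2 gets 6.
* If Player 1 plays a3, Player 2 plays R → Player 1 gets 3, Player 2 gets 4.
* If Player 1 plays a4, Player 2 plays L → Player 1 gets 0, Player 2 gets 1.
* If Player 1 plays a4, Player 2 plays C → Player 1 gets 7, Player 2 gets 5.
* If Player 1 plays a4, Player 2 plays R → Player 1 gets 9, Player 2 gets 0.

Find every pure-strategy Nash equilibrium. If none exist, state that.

(a4, C)

Player 1 against L: payoffs 6, 7, 4, 0 → best response a2.
Player 1 against C: payoffs 1, 3, 2, 7 → best response a4.
Player 1 against R: payoffs 5, 0, 3, 9 → best response a4.
Player 2 against a1: payoffs 1, 9, 4 → best response C.
Player 2 against a2: payoffs 3, 6, 1 → best response C.
Player 2 against a3: payoffs 0, 6, 4 → best response C.
Player 2 against a4: payoffs 1, 5, 0 → best response C.
Mutual best responses: (a4, C).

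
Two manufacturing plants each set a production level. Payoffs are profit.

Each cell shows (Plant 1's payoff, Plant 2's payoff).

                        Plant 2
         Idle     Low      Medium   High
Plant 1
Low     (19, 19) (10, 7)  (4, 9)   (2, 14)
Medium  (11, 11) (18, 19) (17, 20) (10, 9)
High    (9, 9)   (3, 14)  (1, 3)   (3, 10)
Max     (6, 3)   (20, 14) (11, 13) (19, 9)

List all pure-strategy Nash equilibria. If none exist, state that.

Plant 1 against Idle: payoffs 19, 11, 9, 6 → best response Low.
Plant 1 against Low: payoffs 10, 18, 3, 20 → best response Max.
Plant 1 against Medium: payoffs 4, 17, 1, 11 → best response Medium.
Plant 1 against High: payoffs 2, 10, 3, 19 → best response Max.
Plant 2 against Low: payoffs 19, 7, 9, 14 → best response Idle.
Plant 2 against Medium: payoffs 11, 19, 20, 9 → best response Medium.
Plant 2 against High: payoffs 9, 14, 3, 10 → best response Low.
Plant 2 against Max: payoffs 3, 14, 13, 9 → best response Low.
Mutual best responses: (Low, Idle); (Medium, Medium); (Max, Low).

The pure Nash equilibria are (Low, Idle) and (Medium, Medium) and (Max, Low).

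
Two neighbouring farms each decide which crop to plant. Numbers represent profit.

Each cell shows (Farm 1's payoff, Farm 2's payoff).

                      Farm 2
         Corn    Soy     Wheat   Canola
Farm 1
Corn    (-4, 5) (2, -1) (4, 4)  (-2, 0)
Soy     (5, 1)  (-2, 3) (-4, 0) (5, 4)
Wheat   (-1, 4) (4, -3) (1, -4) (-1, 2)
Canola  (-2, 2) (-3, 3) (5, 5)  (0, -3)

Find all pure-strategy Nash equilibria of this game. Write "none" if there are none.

Pure-strategy Nash equilibria: (Soy, Canola), (Canola, Wheat)

Farm 1 against Corn: payoffs -4, 5, -1, -2 → best response Soy.
Farm 1 against Soy: payoffs 2, -2, 4, -3 → best response Wheat.
Farm 1 against Wheat: payoffs 4, -4, 1, 5 → best response Canola.
Farm 1 against Canola: payoffs -2, 5, -1, 0 → best response Soy.
Farm 2 against Corn: payoffs 5, -1, 4, 0 → best response Corn.
Farm 2 against Soy: payoffs 1, 3, 0, 4 → best response Canola.
Farm 2 against Wheat: payoffs 4, -3, -4, 2 → best response Corn.
Farm 2 against Canola: payoffs 2, 3, 5, -3 → best response Wheat.
Mutual best responses: (Soy, Canola); (Canola, Wheat).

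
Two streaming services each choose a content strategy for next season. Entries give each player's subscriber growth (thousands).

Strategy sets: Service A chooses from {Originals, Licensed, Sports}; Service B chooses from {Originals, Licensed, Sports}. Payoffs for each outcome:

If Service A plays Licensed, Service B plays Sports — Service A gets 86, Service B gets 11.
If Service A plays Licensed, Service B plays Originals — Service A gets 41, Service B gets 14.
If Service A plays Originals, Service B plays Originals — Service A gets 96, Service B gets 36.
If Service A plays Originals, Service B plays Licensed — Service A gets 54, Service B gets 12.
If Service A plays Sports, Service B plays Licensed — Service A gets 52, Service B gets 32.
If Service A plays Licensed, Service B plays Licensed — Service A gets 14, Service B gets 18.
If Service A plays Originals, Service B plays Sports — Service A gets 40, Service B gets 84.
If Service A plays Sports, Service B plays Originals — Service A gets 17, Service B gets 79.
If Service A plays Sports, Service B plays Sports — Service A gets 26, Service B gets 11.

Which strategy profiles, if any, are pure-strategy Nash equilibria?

No pure-strategy Nash equilibrium.

Check each profile: it is a Nash equilibrium iff no player can strictly gain by switching unilaterally.
(Originals, Originals): Service B can switch to Sports (36 → 84). Not NE.
(Originals, Licensed): Service B can switch to Originals (12 → 36). Not NE.
(Originals, Sports): Service A can switch to Licensed (40 → 86). Not NE.
(Licensed, Originals): Service A can switch to Originals (41 → 96). Not NE.
(Licensed, Licensed): Service A can switch to Originals (14 → 54). Not NE.
(Licensed, Sports): Service B can switch to Originals (11 → 14). Not NE.
(Sports, Originals): Service A can switch to Originals (17 → 96). Not NE.
(Sports, Licensed): Service A can switch to Originals (52 → 54). Not NE.
(Sports, Sports): Service A can switch to Originals (26 → 40). Not NE.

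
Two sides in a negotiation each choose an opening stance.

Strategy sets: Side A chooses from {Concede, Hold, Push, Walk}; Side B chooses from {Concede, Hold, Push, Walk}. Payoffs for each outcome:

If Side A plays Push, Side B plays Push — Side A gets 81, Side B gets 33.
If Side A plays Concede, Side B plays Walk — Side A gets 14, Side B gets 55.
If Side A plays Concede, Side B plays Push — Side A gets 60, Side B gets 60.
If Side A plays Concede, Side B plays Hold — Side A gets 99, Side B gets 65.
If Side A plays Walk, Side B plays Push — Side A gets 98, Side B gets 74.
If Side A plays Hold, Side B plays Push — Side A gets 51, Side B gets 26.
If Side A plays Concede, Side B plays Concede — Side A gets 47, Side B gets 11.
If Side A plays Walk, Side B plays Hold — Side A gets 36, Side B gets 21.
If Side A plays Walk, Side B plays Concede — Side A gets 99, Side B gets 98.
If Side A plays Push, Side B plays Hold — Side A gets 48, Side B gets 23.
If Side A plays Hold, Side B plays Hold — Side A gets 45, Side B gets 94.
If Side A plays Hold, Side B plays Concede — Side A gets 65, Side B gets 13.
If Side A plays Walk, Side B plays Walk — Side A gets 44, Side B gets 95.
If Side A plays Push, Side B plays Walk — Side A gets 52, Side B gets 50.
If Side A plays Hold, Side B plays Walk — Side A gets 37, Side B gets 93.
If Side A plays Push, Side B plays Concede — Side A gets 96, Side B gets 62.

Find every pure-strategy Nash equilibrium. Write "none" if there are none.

Side A against Concede: payoffs 47, 65, 96, 99 → best response Walk.
Side A against Hold: payoffs 99, 45, 48, 36 → best response Concede.
Side A against Push: payoffs 60, 51, 81, 98 → best response Walk.
Side A against Walk: payoffs 14, 37, 52, 44 → best response Push.
Side B against Concede: payoffs 11, 65, 60, 55 → best response Hold.
Side B against Hold: payoffs 13, 94, 26, 93 → best response Hold.
Side B against Push: payoffs 62, 23, 33, 50 → best response Concede.
Side B against Walk: payoffs 98, 21, 74, 95 → best response Concede.
Mutual best responses: (Concede, Hold); (Walk, Concede).

The pure Nash equilibria are (Concede, Hold) and (Walk, Concede).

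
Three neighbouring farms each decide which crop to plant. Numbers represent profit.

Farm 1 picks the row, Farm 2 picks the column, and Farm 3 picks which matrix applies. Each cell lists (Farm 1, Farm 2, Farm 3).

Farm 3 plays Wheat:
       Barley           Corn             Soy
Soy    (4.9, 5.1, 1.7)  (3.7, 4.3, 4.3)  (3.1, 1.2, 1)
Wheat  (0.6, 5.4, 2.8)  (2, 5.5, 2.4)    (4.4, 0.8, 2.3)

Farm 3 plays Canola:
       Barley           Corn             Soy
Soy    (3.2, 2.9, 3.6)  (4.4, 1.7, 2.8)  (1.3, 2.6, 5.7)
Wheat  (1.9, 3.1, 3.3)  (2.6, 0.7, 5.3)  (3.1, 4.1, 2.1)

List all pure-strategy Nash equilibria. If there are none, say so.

The unique pure-strategy Nash equilibrium is (Soy, Barley, Canola).

Farm 1 against (Barley, Wheat): payoffs 4.9, 0.6 → best response Soy.
Farm 1 against (Barley, Canola): payoffs 3.2, 1.9 → best response Soy.
Farm 1 against (Corn, Wheat): payoffs 3.7, 2 → best response Soy.
Farm 1 against (Corn, Canola): payoffs 4.4, 2.6 → best response Soy.
Farm 1 against (Soy, Wheat): payoffs 3.1, 4.4 → best response Wheat.
Farm 1 against (Soy, Canola): payoffs 1.3, 3.1 → best response Wheat.
Farm 2 against (Soy, Wheat): payoffs 5.1, 4.3, 1.2 → best response Barley.
Farm 2 against (Soy, Canola): payoffs 2.9, 1.7, 2.6 → best response Barley.
Farm 2 against (Wheat, Wheat): payoffs 5.4, 5.5, 0.8 → best response Corn.
Farm 2 against (Wheat, Canola): payoffs 3.1, 0.7, 4.1 → best response Soy.
Farm 3 against (Soy, Barley): payoffs 1.7, 3.6 → best response Canola.
Farm 3 against (Soy, Corn): payoffs 4.3, 2.8 → best response Wheat.
Farm 3 against (Soy, Soy): payoffs 1, 5.7 → best response Canola.
Farm 3 against (Wheat, Barley): payoffs 2.8, 3.3 → best response Canola.
Farm 3 against (Wheat, Corn): payoffs 2.4, 5.3 → best response Canola.
Farm 3 against (Wheat, Soy): payoffs 2.3, 2.1 → best response Wheat.
Mutual best responses: (Soy, Barley, Canola).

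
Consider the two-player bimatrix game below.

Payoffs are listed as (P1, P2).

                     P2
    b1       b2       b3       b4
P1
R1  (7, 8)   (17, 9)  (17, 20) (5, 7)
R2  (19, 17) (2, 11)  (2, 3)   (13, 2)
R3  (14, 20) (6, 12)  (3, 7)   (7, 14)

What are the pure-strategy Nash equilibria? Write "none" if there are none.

The pure Nash equilibria are (R1, b3) and (R2, b1).

P1 against b1: payoffs 7, 19, 14 → best response R2.
P1 against b2: payoffs 17, 2, 6 → best response R1.
P1 against b3: payoffs 17, 2, 3 → best response R1.
P1 against b4: payoffs 5, 13, 7 → best response R2.
P2 against R1: payoffs 8, 9, 20, 7 → best response b3.
P2 against R2: payoffs 17, 11, 3, 2 → best response b1.
P2 against R3: payoffs 20, 12, 7, 14 → best response b1.
Mutual best responses: (R1, b3); (R2, b1).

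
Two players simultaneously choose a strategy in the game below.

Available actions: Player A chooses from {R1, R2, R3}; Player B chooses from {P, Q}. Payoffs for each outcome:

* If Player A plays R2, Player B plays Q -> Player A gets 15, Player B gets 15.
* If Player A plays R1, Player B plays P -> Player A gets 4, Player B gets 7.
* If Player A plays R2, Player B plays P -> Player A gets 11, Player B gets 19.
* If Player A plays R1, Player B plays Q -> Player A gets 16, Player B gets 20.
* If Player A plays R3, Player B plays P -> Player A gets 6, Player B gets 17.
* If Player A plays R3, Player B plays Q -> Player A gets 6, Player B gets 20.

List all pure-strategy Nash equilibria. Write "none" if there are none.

The pure Nash equilibria are (R1, Q) and (R2, P).

Check each profile: it is a Nash equilibrium iff no player can strictly gain by switching unilaterally.
(R1, P): Player A can switch to R2 (4 → 11). Not NE.
(R1, Q): Player A gets 16, best alternative 15; Player B gets 20, best alternative 7. No profitable deviation — NE.
(R2, P): Player A gets 11, best alternative 6; Player B gets 19, best alternative 15. No profitable deviation — NE.
(R2, Q): Player A can switch to R1 (15 → 16). Not NE.
(R3, P): Player A can switch to R2 (6 → 11). Not NE.
(R3, Q): Player A can switch to R1 (6 → 16). Not NE.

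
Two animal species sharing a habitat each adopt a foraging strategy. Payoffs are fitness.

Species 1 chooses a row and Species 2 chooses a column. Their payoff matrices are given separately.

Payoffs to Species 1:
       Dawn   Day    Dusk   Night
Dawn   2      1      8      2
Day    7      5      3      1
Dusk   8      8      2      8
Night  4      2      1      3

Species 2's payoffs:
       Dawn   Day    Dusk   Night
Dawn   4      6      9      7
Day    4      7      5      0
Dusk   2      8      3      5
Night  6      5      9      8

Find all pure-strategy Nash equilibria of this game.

Species 1 against Dawn: payoffs 2, 7, 8, 4 → best response Dusk.
Species 1 against Day: payoffs 1, 5, 8, 2 → best response Dusk.
Species 1 against Dusk: payoffs 8, 3, 2, 1 → best response Dawn.
Species 1 against Night: payoffs 2, 1, 8, 3 → best response Dusk.
Species 2 against Dawn: payoffs 4, 6, 9, 7 → best response Dusk.
Species 2 against Day: payoffs 4, 7, 5, 0 → best response Day.
Species 2 against Dusk: payoffs 2, 8, 3, 5 → best response Day.
Species 2 against Night: payoffs 6, 5, 9, 8 → best response Dusk.
Mutual best responses: (Dawn, Dusk); (Dusk, Day).

Pure-strategy Nash equilibria: (Dawn, Dusk), (Dusk, Day)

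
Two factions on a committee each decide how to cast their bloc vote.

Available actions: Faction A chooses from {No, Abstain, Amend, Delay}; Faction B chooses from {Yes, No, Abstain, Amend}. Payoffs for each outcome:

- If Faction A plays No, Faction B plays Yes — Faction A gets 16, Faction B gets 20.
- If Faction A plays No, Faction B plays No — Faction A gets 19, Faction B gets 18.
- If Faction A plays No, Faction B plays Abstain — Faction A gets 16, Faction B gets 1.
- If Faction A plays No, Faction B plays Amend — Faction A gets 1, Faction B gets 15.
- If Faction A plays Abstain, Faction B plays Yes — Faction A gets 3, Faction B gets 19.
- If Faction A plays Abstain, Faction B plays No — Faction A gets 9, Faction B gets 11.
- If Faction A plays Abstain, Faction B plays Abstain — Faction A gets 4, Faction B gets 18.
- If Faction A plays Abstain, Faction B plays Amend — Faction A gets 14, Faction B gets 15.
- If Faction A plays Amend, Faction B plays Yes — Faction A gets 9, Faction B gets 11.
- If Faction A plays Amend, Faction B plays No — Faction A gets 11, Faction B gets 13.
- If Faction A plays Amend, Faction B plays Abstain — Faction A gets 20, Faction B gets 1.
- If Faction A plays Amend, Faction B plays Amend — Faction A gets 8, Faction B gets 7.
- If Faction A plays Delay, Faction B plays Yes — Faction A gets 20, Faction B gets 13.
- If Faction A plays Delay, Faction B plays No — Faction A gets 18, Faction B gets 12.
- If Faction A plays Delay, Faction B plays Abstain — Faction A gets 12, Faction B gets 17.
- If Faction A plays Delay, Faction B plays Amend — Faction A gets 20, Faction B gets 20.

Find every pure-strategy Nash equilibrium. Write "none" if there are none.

(Delay, Amend)

For each strategy profile, look for a profitable unilateral deviation.
(No, Yes): Faction A can switch to Delay (16 → 20). Not NE.
(No, No): Faction B can switch to Yes (18 → 20). Not NE.
(No, Abstain): Faction A can switch to Amend (16 → 20). Not NE.
(No, Amend): Faction A can switch to Abstain (1 → 14). Not NE.
(Abstain, Yes): Faction A can switch to No (3 → 16). Not NE.
(Abstain, No): Faction A can switch to No (9 → 19). Not NE.
(Abstain, Abstain): Faction A can switch to No (4 → 16). Not NE.
(Abstain, Amend): Faction A can switch to Delay (14 → 20). Not NE.
(Delay, Amend): Faction A gets 20, best alternative 14; Faction B gets 20, best alternative 17. No profitable deviation — NE.
(The remaining 7 profiles each have a profitable deviation by the same check.)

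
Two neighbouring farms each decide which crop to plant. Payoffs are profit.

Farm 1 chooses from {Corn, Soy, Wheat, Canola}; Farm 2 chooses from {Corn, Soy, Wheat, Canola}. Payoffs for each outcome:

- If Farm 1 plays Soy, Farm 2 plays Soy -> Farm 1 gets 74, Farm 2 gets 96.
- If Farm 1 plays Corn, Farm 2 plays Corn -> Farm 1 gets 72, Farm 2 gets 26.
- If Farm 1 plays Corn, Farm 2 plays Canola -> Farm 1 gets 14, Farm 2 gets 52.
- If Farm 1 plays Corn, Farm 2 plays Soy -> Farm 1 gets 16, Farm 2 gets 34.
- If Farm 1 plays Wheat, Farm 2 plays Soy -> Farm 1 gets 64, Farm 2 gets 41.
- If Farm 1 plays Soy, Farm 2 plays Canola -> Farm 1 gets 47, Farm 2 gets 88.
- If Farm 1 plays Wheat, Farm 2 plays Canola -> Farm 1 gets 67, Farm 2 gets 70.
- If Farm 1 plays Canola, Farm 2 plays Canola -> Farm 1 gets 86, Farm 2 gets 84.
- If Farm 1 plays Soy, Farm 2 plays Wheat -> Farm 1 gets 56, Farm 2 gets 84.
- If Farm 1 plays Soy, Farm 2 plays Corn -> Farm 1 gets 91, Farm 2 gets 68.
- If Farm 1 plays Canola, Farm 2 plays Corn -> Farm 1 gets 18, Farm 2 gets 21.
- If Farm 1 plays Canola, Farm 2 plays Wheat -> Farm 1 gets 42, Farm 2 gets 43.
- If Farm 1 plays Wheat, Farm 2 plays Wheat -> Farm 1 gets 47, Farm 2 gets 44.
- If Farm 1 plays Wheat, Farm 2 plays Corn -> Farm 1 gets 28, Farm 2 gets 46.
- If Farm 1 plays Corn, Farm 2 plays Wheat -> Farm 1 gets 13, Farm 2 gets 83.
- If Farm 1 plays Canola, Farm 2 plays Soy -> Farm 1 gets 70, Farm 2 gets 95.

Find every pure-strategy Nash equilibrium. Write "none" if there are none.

(Corn, Corn): Farm 1 can switch to Soy (72 → 91). Not NE.
(Corn, Soy): Farm 1 can switch to Soy (16 → 74). Not NE.
(Corn, Wheat): Farm 1 can switch to Soy (13 → 56). Not NE.
(Corn, Canola): Farm 1 can switch to Soy (14 → 47). Not NE.
(Soy, Corn): Farm 2 can switch to Soy (68 → 96). Not NE.
(Soy, Soy): Farm 1 gets 74, best alternative 70; Farm 2 gets 96, best alternative 88. No profitable deviation — NE.
(Soy, Wheat): Farm 2 can switch to Soy (84 → 96). Not NE.
(Soy, Canola): Farm 1 can switch to Wheat (47 → 67). Not NE.
(Wheat, Corn): Farm 1 can switch to Corn (28 → 72). Not NE.
(The remaining 7 profiles each have a profitable deviation by the same check.)

Pure NE: (Soy, Soy)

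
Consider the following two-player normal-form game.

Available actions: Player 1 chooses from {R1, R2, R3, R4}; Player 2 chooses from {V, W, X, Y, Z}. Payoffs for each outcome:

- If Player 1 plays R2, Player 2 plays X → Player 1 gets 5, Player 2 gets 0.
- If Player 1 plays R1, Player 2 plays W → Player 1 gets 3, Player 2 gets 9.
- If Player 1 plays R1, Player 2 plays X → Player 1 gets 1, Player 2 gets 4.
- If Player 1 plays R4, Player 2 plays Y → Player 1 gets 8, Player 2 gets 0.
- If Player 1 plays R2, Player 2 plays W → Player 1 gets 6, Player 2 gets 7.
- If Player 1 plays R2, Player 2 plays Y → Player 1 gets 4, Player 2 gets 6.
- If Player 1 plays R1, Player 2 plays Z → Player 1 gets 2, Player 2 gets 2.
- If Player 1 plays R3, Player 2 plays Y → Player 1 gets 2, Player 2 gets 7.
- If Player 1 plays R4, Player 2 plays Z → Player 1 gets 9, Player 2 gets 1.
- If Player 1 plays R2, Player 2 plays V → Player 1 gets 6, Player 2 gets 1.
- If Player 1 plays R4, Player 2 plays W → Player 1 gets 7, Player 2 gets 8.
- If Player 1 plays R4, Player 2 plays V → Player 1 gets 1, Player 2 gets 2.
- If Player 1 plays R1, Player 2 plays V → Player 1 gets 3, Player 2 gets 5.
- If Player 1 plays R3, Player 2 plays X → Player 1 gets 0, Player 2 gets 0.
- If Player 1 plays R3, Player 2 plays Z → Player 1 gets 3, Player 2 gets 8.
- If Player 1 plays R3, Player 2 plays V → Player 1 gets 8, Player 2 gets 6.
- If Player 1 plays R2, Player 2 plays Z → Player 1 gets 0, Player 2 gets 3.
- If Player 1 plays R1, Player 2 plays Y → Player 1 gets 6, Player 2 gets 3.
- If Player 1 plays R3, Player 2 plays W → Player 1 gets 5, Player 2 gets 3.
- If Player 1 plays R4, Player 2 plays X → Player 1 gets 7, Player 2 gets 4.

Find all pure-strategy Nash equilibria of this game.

For each strategy profile, look for a profitable unilateral deviation.
(R1, V): Player 1 can switch to R2 (3 → 6). Not NE.
(R1, W): Player 1 can switch to R2 (3 → 6). Not NE.
(R1, X): Player 1 can switch to R2 (1 → 5). Not NE.
(R1, Y): Player 1 can switch to R4 (6 → 8). Not NE.
(R1, Z): Player 1 can switch to R3 (2 → 3). Not NE.
(R2, V): Player 1 can switch to R3 (6 → 8). Not NE.
(R2, W): Player 1 can switch to R4 (6 → 7). Not NE.
(R2, X): Player 1 can switch to R4 (5 → 7). Not NE.
(R2, Y): Player 1 can switch to R1 (4 → 6). Not NE.
(R2, Z): Player 1 can switch to R1 (0 → 2). Not NE.
(R3, V): Player 2 can switch to Y (6 → 7). Not NE.
(R3, W): Player 1 can switch to R2 (5 → 6). Not NE.
(R4, W): Player 1 gets 7, best alternative 6; Player 2 gets 8, best alternative 4. No profitable deviation — NE.
(The remaining 7 profiles each have a profitable deviation by the same check.)

Pure NE: (R4, W)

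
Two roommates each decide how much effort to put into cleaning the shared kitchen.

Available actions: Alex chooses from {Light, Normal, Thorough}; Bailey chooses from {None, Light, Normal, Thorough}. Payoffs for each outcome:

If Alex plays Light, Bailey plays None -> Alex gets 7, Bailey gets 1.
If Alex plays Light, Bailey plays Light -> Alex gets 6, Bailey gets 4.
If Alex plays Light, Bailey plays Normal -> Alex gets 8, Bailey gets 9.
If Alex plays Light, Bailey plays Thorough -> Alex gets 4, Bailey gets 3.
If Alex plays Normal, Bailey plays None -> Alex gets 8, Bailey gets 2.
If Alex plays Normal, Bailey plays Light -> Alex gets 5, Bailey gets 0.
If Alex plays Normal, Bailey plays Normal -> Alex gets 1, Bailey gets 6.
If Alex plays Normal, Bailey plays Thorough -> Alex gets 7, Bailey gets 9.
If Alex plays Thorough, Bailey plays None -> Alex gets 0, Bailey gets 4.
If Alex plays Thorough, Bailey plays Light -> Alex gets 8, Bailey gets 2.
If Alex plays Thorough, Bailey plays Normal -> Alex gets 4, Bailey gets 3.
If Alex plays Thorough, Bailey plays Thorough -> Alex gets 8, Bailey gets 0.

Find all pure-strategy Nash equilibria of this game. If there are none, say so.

Alex against None: payoffs 7, 8, 0 → best response Normal.
Alex against Light: payoffs 6, 5, 8 → best response Thorough.
Alex against Normal: payoffs 8, 1, 4 → best response Light.
Alex against Thorough: payoffs 4, 7, 8 → best response Thorough.
Bailey against Light: payoffs 1, 4, 9, 3 → best response Normal.
Bailey against Normal: payoffs 2, 0, 6, 9 → best response Thorough.
Bailey against Thorough: payoffs 4, 2, 3, 0 → best response None.
Mutual best responses: (Light, Normal).

Pure NE: (Light, Normal)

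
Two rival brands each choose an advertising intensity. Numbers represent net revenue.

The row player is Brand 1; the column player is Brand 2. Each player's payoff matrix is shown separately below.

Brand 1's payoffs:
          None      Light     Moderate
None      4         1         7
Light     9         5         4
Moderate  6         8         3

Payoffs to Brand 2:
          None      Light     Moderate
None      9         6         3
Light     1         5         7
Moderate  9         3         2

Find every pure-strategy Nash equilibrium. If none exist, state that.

Brand 1 against None: payoffs 4, 9, 6 → best response Light.
Brand 1 against Light: payoffs 1, 5, 8 → best response Moderate.
Brand 1 against Moderate: payoffs 7, 4, 3 → best response None.
Brand 2 against None: payoffs 9, 6, 3 → best response None.
Brand 2 against Light: payoffs 1, 5, 7 → best response Moderate.
Brand 2 against Moderate: payoffs 9, 3, 2 → best response None.
No profile is a mutual best response for all players.

No pure-strategy Nash equilibrium.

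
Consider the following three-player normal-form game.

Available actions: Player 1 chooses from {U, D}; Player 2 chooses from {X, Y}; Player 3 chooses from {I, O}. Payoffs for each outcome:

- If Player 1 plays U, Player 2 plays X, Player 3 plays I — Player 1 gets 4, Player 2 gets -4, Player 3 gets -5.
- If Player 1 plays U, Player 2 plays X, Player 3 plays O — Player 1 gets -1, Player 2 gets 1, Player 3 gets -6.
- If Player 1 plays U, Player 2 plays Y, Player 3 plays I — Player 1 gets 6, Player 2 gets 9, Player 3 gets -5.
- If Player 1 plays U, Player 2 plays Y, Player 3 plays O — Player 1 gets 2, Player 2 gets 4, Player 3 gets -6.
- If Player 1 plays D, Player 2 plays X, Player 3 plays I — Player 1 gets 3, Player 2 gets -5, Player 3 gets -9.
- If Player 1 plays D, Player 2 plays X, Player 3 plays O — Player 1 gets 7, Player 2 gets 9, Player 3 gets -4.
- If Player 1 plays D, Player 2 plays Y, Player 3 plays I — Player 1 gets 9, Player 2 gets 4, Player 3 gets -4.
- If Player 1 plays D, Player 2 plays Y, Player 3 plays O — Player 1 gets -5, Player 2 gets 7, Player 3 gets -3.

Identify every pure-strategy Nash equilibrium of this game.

Check each profile: it is a Nash equilibrium iff no player can strictly gain by switching unilaterally.
(U, X, I): Player 2 can switch to Y (-4 → 9). Not NE.
(U, X, O): Player 1 can switch to D (-1 → 7). Not NE.
(U, Y, I): Player 1 can switch to D (6 → 9). Not NE.
(U, Y, O): Player 3 can switch to I (-6 → -5). Not NE.
(D, X, I): Player 1 can switch to U (3 → 4). Not NE.
(D, X, O): Player 1 gets 7, best alternative -1; Player 2 gets 9, best alternative 7; Player 3 gets -4, best alternative -9. No profitable deviation — NE.
(D, Y, I): Player 3 can switch to O (-4 → -3). Not NE.
(D, Y, O): Player 1 can switch to U (-5 → 2). Not NE.

The unique pure-strategy Nash equilibrium is (D, X, O).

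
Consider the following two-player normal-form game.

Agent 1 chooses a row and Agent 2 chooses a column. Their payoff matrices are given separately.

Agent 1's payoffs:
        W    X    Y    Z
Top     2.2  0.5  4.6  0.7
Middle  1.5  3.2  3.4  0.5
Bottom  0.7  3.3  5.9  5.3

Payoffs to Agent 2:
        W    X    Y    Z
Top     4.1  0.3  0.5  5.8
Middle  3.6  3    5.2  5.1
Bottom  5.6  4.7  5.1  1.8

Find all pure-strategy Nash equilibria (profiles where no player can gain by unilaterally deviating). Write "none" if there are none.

No pure-strategy Nash equilibrium.

Agent 1 against W: payoffs 2.2, 1.5, 0.7 → best response Top.
Agent 1 against X: payoffs 0.5, 3.2, 3.3 → best response Bottom.
Agent 1 against Y: payoffs 4.6, 3.4, 5.9 → best response Bottom.
Agent 1 against Z: payoffs 0.7, 0.5, 5.3 → best response Bottom.
Agent 2 against Top: payoffs 4.1, 0.3, 0.5, 5.8 → best response Z.
Agent 2 against Middle: payoffs 3.6, 3, 5.2, 5.1 → best response Y.
Agent 2 against Bottom: payoffs 5.6, 4.7, 5.1, 1.8 → best response W.
No profile is a mutual best response for all players.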